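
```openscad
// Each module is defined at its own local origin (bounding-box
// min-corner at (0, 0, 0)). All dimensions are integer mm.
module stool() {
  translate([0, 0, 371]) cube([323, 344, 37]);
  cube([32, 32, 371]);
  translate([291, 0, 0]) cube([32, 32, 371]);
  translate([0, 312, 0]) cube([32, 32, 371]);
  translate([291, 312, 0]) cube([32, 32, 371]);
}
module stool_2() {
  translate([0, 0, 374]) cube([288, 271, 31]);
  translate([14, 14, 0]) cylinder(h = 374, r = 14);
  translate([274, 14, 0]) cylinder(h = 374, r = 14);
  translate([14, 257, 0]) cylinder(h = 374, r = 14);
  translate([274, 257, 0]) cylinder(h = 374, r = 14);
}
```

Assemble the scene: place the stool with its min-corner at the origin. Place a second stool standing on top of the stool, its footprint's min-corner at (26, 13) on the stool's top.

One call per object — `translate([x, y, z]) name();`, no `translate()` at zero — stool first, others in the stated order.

stool();
translate([26, 13, 408]) stool_2();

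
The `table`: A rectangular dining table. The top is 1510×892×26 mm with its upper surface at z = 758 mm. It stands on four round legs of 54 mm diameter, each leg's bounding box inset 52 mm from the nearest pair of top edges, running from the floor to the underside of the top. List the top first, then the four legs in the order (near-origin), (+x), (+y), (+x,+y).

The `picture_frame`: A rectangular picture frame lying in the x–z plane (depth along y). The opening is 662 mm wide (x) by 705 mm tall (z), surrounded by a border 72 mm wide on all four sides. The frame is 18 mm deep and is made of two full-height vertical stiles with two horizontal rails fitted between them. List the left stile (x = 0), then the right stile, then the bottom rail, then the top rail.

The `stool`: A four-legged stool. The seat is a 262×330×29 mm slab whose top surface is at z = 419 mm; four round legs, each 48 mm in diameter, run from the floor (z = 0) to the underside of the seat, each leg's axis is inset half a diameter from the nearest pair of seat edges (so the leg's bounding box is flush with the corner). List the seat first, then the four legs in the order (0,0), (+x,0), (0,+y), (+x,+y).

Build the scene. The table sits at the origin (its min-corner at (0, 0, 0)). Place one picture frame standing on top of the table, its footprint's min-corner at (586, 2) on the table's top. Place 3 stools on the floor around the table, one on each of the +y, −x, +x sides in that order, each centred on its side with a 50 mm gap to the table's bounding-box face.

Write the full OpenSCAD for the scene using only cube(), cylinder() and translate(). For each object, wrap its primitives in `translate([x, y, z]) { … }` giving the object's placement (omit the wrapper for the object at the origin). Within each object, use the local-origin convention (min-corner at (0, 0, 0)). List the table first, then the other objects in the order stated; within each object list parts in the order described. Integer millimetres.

translate([0, 0, 732]) cube([1510, 892, 26]);
translate([79, 79, 0]) cylinder(h = 732, r = 27);
translate([1431, 79, 0]) cylinder(h = 732, r = 27);
translate([79, 813, 0]) cylinder(h = 732, r = 27);
translate([1431, 813, 0]) cylinder(h = 732, r = 27);
translate([586, 2, 758]) {
  cube([72, 18, 849]);
  translate([734, 0, 0]) cube([72, 18, 849]);
  translate([72, 0, 0]) cube([662, 18, 72]);
  translate([72, 0, 777]) cube([662, 18, 72]);
}
translate([624, 942, 0]) {
  translate([0, 0, 390]) cube([262, 330, 29]);
  translate([24, 24, 0]) cylinder(h = 390, r = 24);
  translate([238, 24, 0]) cylinder(h = 390, r = 24);
  translate([24, 306, 0]) cylinder(h = 390, r = 24);
  translate([238, 306, 0]) cylinder(h = 390, r = 24);
}
translate([-312, 281, 0]) {
  translate([0, 0, 390]) cube([262, 330, 29]);
  translate([24, 24, 0]) cylinder(h = 390, r = 24);
  translate([238, 24, 0]) cylinder(h = 390, r = 24);
  translate([24, 306, 0]) cylinder(h = 390, r = 24);
  translate([238, 306, 0]) cylinder(h = 390, r = 24);
}
translate([1560, 281, 0]) {
  translate([0, 0, 390]) cube([262, 330, 29]);
  translate([24, 24, 0]) cylinder(h = 390, r = 24);
  translate([238, 24, 0]) cylinder(h = 390, r = 24);
  translate([24, 306, 0]) cylinder(h = 390, r = 24);
  translate([238, 306, 0]) cylinder(h = 390, r = 24);
}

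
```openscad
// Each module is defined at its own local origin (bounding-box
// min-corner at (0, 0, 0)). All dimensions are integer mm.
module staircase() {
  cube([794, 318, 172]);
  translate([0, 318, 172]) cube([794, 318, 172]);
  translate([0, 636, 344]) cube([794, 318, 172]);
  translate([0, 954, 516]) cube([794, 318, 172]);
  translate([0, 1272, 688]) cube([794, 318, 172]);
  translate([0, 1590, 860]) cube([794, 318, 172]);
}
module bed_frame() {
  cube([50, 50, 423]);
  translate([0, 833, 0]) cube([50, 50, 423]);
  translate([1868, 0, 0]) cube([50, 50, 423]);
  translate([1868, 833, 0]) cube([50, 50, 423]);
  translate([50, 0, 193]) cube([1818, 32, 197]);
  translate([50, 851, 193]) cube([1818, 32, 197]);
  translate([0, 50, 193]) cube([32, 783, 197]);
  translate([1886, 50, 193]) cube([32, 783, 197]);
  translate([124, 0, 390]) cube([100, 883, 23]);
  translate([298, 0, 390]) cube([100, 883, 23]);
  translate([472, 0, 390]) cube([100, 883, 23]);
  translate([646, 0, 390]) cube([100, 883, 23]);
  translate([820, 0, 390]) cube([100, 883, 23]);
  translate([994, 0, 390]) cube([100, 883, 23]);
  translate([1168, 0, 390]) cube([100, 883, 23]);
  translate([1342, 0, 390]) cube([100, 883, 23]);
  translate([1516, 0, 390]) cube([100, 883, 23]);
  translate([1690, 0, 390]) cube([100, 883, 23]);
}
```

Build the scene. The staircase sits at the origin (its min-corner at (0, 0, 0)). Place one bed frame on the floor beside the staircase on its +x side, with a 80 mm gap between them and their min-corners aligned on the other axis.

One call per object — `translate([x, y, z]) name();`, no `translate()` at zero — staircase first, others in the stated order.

staircase();
translate([874, 0, 0]) bed_frame();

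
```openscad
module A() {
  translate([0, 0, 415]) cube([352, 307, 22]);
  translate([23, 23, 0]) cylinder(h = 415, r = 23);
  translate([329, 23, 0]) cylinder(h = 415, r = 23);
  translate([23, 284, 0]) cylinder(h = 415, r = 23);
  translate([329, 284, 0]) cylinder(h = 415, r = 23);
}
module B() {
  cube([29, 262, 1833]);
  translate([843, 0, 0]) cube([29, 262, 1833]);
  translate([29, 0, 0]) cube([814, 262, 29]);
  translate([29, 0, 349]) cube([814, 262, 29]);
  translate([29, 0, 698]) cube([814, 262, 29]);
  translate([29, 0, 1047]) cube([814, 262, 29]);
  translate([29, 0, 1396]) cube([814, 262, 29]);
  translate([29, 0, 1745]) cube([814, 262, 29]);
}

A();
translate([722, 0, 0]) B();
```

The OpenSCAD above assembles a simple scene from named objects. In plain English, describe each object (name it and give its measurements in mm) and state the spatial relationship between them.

A is a simple wooden stool: a rectangular seat 352 mm (x) by 307 mm (y), 22 mm thick, top face at z = 437 mm, on four round legs, each 46 mm in diameter. The legs rest on z = 0, each leg's axis is inset half a diameter from the nearest pair of seat edges (so the leg's bounding box is flush with the corner).

B is a bookshelf 872 mm wide overall, 262 mm deep and 1833 mm tall. The two sides are 29 mm thick vertical panels. 6 horizontal shelves of 29 mm thickness span between the inner faces of the sides; the lowest shelf sits on the floor and shelves are stacked with a clear vertical gap of 320 mm between each pair.

The bookshelf is on the floor beside the stool on its +x side.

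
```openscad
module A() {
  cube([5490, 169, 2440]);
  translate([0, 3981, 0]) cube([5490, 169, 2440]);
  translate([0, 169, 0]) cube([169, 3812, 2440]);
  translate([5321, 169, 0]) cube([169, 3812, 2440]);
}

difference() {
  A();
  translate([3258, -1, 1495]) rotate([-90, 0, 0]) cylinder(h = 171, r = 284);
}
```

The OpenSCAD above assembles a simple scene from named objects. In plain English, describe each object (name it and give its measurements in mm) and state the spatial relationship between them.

A is a box-shaped house frame (walls only): outside footprint 5490×4150 mm, wall height 2440 mm, wall thickness 169 mm. The two y-facing walls run the full x-width; the two x-facing walls fit between the inner faces of the y-facing walls.

The house frame has a circular hole of radius 284 mm through its front wall, centred at (x = 3258, z = 1495).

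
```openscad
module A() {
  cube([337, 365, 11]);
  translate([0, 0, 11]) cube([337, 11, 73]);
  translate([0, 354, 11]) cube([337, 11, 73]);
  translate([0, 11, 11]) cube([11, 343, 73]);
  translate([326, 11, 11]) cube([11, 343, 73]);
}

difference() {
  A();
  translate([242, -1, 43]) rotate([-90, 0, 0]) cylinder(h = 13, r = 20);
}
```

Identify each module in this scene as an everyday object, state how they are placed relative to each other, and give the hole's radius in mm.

A is an open box. The open box has a circular hole through its front wall. The hole's radius is 20 mm.

The subtracted cylinder has r = 20 mm.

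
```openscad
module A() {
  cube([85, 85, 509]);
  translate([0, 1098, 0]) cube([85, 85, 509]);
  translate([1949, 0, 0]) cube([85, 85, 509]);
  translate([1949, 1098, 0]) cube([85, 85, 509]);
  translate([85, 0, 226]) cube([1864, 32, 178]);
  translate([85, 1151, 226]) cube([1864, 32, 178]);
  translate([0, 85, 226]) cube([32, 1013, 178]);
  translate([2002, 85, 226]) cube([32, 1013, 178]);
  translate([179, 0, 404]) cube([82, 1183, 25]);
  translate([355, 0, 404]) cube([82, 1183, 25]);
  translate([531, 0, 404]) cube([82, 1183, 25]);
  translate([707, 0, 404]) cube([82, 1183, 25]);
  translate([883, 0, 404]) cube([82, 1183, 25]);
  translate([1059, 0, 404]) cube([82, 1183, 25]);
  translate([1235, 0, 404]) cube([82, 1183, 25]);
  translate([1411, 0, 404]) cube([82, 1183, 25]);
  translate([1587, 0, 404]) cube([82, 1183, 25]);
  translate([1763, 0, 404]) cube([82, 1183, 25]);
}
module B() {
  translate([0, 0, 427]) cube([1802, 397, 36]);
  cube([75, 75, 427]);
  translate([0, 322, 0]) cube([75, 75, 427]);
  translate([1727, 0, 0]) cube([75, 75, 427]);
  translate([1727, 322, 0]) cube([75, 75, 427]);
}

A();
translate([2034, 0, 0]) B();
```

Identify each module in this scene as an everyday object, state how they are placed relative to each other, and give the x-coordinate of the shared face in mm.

The bed frame's +x face and the bench's −x face are both at x = 2034 mm.

A is a bed frame. B is a bench. The bench is against the bed frame's +x side, with their −y faces flush. The x-coordinate of the shared face is 2034 mm.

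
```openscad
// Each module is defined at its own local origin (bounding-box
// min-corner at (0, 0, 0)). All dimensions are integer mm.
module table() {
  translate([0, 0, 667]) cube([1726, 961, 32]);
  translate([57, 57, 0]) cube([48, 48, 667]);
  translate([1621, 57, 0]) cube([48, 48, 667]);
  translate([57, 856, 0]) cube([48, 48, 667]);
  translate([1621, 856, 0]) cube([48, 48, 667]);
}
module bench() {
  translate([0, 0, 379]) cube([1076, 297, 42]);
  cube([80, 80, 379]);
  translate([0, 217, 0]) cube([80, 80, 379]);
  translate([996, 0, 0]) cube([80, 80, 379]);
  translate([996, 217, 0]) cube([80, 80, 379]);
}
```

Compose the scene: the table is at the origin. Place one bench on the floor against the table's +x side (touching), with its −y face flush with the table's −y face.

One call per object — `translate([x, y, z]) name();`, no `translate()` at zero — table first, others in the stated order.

table();
translate([1726, 0, 0]) bench();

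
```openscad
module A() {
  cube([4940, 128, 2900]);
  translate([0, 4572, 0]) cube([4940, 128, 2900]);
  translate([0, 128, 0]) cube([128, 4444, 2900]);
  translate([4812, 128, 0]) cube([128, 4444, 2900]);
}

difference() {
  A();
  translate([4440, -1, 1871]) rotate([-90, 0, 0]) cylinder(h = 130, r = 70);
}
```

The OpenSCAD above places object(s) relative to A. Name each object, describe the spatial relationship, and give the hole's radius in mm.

A is a house frame. The house frame has a circular hole through its front wall. The hole's radius is 70 mm.

The subtracted cylinder has r = 70 mm.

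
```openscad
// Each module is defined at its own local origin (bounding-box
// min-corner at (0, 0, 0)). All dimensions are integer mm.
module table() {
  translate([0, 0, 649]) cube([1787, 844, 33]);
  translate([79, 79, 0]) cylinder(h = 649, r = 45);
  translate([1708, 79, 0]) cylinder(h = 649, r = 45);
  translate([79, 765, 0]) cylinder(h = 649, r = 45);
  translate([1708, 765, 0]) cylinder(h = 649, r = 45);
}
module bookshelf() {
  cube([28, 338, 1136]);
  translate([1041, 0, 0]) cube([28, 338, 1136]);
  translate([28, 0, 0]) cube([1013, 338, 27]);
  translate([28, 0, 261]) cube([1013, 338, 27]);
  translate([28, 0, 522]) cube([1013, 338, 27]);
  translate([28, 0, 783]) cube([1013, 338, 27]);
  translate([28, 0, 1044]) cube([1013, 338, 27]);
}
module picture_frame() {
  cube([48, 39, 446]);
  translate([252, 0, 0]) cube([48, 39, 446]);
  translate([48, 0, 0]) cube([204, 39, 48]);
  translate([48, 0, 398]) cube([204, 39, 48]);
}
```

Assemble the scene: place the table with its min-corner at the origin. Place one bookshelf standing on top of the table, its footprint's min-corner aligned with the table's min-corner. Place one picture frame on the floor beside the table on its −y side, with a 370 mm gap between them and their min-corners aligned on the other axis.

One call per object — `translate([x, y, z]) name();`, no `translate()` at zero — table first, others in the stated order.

table();
translate([0, 0, 682]) bookshelf();
translate([0, -409, 0]) picture_frame();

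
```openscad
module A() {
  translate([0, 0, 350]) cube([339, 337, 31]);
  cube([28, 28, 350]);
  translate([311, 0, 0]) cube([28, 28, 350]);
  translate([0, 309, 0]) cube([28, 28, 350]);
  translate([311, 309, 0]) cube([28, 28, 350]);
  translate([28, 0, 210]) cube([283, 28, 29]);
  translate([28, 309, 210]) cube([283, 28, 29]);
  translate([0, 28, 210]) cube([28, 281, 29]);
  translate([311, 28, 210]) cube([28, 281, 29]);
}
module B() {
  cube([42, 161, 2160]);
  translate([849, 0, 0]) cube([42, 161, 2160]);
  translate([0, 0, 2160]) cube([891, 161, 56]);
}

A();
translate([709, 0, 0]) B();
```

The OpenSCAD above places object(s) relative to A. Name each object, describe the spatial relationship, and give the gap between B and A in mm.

A is a stool. B is a door frame. The door frame is on the floor beside the stool on its +x side. The gap between the door frame and the stool is 370 mm.

The door frame's nearest face is 370 mm from the stool's +x face.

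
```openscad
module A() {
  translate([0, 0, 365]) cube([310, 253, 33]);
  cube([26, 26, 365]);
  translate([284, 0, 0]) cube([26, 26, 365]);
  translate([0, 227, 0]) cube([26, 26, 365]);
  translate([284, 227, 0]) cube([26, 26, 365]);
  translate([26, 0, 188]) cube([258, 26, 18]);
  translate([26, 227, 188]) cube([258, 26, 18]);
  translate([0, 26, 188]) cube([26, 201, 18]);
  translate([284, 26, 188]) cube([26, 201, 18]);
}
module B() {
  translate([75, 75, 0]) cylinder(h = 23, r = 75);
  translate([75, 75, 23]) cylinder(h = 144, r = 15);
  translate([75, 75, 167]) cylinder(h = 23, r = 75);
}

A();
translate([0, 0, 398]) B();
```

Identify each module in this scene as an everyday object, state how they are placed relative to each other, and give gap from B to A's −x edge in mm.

The spool's min-x is at 0; the stool's min-x is 0; gap = 0 mm.

A is a stool. B is a spool. The spool is on top of the stool. The gap from the spool to the stool's −x edge is 0 mm.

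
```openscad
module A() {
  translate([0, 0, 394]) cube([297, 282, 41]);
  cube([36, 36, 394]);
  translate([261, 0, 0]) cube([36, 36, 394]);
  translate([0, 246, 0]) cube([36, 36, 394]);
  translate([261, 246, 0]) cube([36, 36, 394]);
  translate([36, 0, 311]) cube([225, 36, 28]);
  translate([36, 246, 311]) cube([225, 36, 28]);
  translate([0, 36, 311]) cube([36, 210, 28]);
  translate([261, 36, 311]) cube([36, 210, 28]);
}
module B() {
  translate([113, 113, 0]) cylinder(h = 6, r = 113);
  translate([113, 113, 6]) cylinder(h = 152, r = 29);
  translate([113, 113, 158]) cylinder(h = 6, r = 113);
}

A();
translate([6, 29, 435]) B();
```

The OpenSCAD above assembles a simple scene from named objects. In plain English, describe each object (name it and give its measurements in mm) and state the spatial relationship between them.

A is a simple wooden stool: a rectangular seat 297 mm (x) by 282 mm (y), 41 mm thick, top face at z = 435 mm, on four square legs, each 36×36 mm in cross-section. The legs rest on z = 0, each flush with a corner of the seat. Four stretchers, 36 mm wide and 28 mm tall, connect adjacent legs with their undersides at z = 311 mm, each running between the inner faces of the legs it joins and aligned with the legs' outer faces on the other axis.

B is a spool: two coaxial disc flanges of radius 113 mm and thickness 6 mm, joined by a core cylinder of radius 29 mm and height 152 mm. The lower flange rests on z = 0 and the three cylinders share a vertical axis.

The spool is on top of the stool.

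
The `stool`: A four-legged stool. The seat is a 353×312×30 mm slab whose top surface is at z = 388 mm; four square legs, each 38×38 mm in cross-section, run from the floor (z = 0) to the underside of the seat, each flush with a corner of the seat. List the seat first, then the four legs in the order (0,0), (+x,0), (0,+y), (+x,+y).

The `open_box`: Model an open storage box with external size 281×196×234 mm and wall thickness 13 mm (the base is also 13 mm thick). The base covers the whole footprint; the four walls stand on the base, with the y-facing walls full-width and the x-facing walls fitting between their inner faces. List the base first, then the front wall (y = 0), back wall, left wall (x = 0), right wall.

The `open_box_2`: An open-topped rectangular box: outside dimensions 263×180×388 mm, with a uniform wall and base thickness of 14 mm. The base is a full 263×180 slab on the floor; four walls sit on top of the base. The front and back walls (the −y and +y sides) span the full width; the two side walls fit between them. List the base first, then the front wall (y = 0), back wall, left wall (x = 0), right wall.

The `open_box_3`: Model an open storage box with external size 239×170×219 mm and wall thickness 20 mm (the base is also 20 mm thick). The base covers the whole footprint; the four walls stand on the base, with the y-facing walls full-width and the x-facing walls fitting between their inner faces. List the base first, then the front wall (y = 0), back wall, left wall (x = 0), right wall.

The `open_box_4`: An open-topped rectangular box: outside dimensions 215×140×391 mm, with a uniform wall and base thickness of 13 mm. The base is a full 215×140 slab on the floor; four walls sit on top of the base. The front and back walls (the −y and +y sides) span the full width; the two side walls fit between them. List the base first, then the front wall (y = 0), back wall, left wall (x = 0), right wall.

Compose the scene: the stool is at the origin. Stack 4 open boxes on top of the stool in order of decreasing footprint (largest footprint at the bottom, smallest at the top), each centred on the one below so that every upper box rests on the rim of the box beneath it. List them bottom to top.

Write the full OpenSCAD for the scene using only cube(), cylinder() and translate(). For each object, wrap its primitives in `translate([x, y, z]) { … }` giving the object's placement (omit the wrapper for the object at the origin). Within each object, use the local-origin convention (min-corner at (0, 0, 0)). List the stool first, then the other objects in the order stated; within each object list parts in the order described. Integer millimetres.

translate([0, 0, 358]) cube([353, 312, 30]);
cube([38, 38, 358]);
translate([315, 0, 0]) cube([38, 38, 358]);
translate([0, 274, 0]) cube([38, 38, 358]);
translate([315, 274, 0]) cube([38, 38, 358]);
translate([36, 58, 388]) {
  cube([281, 196, 13]);
  translate([0, 0, 13]) cube([281, 13, 221]);
  translate([0, 183, 13]) cube([281, 13, 221]);
  translate([0, 13, 13]) cube([13, 170, 221]);
  translate([268, 13, 13]) cube([13, 170, 221]);
}
translate([45, 66, 622]) {
  cube([263, 180, 14]);
  translate([0, 0, 14]) cube([263, 14, 374]);
  translate([0, 166, 14]) cube([263, 14, 374]);
  translate([0, 14, 14]) cube([14, 152, 374]);
  translate([249, 14, 14]) cube([14, 152, 374]);
}
translate([57, 71, 1010]) {
  cube([239, 170, 20]);
  translate([0, 0, 20]) cube([239, 20, 199]);
  translate([0, 150, 20]) cube([239, 20, 199]);
  translate([0, 20, 20]) cube([20, 130, 199]);
  translate([219, 20, 20]) cube([20, 130, 199]);
}
translate([69, 86, 1229]) {
  cube([215, 140, 13]);
  translate([0, 0, 13]) cube([215, 13, 378]);
  translate([0, 127, 13]) cube([215, 13, 378]);
  translate([0, 13, 13]) cube([13, 114, 378]);
  translate([202, 13, 13]) cube([13, 114, 378]);
}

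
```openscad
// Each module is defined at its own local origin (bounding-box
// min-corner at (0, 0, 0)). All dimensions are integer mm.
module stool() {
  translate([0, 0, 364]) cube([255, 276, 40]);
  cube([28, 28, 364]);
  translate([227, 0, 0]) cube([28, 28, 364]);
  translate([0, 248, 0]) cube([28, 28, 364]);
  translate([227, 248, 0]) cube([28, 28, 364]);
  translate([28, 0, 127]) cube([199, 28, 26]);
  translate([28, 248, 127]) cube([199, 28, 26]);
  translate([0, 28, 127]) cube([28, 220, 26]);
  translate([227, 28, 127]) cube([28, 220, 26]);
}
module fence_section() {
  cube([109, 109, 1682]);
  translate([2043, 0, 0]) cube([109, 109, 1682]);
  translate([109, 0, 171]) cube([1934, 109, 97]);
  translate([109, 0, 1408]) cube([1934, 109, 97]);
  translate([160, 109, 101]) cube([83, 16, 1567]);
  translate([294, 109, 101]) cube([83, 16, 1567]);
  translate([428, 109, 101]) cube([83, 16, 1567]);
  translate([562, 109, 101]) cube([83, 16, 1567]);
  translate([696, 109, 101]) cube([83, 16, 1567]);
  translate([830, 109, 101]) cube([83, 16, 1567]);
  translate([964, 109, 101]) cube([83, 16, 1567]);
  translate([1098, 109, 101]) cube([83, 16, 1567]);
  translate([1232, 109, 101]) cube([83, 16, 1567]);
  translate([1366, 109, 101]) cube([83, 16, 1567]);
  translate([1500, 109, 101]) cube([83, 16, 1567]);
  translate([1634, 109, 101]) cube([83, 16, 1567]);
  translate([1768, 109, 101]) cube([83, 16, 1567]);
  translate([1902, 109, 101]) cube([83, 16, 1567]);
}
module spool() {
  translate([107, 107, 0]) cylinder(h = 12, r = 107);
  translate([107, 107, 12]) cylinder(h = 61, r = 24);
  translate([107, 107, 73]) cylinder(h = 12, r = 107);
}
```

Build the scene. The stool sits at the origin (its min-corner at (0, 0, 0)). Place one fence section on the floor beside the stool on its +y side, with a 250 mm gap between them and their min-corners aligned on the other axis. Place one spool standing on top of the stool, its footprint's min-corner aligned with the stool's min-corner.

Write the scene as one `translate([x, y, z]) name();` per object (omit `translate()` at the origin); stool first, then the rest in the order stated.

stool();
translate([0, 526, 0]) fence_section();
translate([0, 0, 404]) spool();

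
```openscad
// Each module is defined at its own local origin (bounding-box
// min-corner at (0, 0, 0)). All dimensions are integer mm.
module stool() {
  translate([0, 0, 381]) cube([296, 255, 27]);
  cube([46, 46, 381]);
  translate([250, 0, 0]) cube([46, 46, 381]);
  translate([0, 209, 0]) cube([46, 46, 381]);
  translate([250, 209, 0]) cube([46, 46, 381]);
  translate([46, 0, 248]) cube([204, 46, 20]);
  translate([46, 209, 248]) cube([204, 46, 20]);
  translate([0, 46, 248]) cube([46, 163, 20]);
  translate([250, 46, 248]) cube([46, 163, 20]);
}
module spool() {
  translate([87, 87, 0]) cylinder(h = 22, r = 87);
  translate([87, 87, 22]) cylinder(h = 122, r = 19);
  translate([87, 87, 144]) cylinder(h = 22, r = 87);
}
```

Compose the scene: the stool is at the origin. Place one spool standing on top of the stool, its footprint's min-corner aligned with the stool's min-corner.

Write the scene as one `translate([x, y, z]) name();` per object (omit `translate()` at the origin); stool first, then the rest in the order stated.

stool();
translate([0, 0, 408]) spool();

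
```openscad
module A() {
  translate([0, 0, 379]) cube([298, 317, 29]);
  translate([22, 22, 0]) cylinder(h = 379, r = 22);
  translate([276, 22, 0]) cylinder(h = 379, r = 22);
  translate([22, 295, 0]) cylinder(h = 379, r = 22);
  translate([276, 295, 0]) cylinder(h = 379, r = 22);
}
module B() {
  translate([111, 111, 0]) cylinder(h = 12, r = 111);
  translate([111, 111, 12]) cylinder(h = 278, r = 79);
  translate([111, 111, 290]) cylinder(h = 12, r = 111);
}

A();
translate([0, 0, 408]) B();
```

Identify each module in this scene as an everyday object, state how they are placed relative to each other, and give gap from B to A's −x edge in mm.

A is a stool. B is a spool. The spool is on top of the stool. The gap from the spool to the stool's −x edge is 0 mm.

The spool's min-x is at 0; the stool's min-x is 0; gap = 0 mm.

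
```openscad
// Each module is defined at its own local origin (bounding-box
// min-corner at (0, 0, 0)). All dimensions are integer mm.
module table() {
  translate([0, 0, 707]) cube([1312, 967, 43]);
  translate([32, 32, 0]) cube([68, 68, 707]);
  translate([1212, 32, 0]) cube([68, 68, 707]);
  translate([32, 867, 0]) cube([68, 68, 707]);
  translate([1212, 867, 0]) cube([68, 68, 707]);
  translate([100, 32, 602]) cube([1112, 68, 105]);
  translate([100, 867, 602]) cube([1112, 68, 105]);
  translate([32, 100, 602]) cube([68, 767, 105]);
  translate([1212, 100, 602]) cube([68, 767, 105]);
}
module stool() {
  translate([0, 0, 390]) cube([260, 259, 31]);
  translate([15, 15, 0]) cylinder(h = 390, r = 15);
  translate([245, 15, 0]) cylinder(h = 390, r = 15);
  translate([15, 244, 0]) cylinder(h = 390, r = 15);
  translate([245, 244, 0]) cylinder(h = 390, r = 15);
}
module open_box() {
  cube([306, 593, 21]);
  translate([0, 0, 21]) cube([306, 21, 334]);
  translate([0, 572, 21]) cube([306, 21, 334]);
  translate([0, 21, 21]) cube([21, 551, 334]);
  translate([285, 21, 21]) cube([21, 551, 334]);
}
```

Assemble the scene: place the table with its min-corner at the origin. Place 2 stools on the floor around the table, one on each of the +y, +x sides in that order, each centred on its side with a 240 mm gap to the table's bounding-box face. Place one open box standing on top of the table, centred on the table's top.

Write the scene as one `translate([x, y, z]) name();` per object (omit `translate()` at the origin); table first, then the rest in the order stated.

table();
translate([526, 1207, 0]) stool();
translate([1552, 354, 0]) stool();
translate([503, 187, 750]) open_box();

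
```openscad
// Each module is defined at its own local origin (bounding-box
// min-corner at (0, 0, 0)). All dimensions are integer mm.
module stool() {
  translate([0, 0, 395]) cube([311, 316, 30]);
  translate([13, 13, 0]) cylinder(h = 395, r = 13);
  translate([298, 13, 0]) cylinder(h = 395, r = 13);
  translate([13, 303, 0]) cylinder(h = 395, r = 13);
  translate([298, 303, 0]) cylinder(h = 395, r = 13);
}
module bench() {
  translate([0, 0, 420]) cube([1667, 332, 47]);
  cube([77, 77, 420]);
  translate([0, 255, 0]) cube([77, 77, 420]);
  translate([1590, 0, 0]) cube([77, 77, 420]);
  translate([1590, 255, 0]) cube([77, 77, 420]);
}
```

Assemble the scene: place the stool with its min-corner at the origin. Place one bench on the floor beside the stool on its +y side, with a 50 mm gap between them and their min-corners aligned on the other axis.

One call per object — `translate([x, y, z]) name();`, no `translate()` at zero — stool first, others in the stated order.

stool();
translate([0, 366, 0]) bench();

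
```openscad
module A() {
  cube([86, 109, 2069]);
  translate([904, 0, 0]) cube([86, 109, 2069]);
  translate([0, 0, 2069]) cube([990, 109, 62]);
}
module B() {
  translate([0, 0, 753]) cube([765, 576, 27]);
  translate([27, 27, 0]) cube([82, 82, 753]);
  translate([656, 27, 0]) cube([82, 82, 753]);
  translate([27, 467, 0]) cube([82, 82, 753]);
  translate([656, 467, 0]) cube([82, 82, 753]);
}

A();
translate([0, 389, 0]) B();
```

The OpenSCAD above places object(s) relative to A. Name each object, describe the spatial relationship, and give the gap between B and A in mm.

The table's nearest face is 280 mm from the door frame's +y face.

A is a door frame. B is a table. The table is on the floor beside the door frame on its +y side. The gap between the table and the door frame is 280 mm.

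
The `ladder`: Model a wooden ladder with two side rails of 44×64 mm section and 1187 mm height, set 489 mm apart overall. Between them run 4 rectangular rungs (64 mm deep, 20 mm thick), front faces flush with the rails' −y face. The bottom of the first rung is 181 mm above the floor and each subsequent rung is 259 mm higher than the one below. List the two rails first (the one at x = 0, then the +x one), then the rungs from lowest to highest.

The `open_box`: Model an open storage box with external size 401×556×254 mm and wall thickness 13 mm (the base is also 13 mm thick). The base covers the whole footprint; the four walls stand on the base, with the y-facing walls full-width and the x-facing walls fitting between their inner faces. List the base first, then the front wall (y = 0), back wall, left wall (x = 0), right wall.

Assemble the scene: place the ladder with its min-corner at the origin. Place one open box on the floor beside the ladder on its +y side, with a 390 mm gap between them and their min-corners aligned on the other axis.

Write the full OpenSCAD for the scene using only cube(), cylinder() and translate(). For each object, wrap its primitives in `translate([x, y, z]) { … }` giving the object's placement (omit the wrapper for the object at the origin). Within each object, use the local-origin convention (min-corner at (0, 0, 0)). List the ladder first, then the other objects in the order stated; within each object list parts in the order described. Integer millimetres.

cube([44, 64, 1187]);
translate([445, 0, 0]) cube([44, 64, 1187]);
translate([44, 0, 181]) cube([401, 64, 20]);
translate([44, 0, 440]) cube([401, 64, 20]);
translate([44, 0, 699]) cube([401, 64, 20]);
translate([44, 0, 958]) cube([401, 64, 20]);
translate([0, 454, 0]) {
  cube([401, 556, 13]);
  translate([0, 0, 13]) cube([401, 13, 241]);
  translate([0, 543, 13]) cube([401, 13, 241]);
  translate([0, 13, 13]) cube([13, 530, 241]);
  translate([388, 13, 13]) cube([13, 530, 241]);
}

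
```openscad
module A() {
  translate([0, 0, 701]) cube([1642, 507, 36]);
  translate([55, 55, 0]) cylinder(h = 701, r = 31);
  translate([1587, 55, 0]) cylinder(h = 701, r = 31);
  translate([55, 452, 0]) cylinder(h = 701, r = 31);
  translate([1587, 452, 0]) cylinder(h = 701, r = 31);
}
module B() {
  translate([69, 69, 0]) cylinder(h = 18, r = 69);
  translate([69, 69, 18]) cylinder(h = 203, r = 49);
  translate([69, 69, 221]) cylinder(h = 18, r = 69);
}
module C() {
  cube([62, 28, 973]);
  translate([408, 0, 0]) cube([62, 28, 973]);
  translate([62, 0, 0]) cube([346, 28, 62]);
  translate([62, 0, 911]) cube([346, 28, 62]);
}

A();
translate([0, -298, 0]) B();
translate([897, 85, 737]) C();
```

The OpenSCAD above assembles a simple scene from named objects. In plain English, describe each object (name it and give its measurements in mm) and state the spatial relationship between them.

A is a table with a 1642×507 mm rectangular top, 36 mm thick, top surface at z = 737 mm, supported by four round legs of 62 mm diameter, each leg's bounding box inset 24 mm from the nearest pair of top edges, running from the floor.

B is a spool: two coaxial disc flanges of radius 69 mm and thickness 18 mm, joined by a core cylinder of radius 49 mm and height 203 mm. The lower flange rests on z = 0 and the three cylinders share a vertical axis.

C is a picture frame with a 346×849 mm rectangular opening (x by z) and a uniform 62 mm border on every side. Frame depth is 28 mm along y. It is built from two vertical stiles running the full outside height and two horizontal rails spanning the gap between the stiles.

The spool is on the floor beside the table on its −y side. The picture frame is on top of the table.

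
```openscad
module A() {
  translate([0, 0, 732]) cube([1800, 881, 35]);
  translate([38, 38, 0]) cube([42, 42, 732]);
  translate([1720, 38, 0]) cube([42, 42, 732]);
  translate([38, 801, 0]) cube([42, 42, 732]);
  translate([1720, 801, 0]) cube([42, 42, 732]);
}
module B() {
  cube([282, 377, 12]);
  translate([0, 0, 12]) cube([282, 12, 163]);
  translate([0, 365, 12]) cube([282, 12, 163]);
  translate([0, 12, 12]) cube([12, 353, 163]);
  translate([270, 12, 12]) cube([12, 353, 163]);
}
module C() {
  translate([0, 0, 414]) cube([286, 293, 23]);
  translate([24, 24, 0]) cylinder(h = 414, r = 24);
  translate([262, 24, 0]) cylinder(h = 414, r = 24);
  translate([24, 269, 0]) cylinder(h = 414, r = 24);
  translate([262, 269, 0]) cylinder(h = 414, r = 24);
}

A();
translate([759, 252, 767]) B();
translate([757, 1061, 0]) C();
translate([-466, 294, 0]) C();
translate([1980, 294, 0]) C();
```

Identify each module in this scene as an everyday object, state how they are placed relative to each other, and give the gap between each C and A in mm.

Each stool's nearest face is 180 mm from the table's bounding box.

A is a table. B is an open box. C is a stool. The open box is on top of the table, centred. Three stools sit around the table at the +y, −x, +x sides. The gap between each stool and the table is 180 mm.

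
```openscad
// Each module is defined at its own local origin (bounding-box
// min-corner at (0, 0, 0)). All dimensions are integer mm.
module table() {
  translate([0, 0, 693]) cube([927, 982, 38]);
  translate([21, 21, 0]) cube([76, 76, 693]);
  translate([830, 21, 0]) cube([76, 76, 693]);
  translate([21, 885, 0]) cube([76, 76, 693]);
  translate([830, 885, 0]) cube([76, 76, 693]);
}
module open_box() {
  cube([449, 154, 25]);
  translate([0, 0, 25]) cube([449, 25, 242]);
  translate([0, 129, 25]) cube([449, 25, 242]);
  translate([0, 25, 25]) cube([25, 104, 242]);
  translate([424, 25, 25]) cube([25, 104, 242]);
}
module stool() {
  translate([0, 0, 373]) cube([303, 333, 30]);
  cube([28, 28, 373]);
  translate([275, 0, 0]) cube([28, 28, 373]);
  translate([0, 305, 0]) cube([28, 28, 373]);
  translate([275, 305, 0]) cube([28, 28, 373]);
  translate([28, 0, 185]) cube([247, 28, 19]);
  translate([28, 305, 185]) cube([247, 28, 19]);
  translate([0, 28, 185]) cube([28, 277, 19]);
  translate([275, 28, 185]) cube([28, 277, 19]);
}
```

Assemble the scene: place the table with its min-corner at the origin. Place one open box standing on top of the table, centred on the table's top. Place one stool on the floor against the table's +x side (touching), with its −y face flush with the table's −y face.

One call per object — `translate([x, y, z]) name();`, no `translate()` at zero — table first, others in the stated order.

table();
translate([239, 414, 731]) open_box();
translate([927, 0, 0]) stool();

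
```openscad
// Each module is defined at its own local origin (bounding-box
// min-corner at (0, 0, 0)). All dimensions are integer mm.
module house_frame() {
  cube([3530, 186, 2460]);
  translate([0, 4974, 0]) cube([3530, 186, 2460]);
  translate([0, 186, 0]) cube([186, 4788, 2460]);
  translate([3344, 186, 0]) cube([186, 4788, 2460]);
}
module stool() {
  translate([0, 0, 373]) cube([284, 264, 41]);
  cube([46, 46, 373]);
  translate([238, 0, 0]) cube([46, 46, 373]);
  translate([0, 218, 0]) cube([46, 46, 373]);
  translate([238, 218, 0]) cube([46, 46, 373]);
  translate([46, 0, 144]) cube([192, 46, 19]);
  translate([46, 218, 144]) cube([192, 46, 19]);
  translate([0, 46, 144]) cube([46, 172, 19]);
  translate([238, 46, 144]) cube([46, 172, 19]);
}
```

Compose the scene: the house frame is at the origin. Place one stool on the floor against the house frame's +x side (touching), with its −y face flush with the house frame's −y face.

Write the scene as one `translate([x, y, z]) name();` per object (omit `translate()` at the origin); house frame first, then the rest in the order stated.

house_frame();
translate([3530, 0, 0]) stool();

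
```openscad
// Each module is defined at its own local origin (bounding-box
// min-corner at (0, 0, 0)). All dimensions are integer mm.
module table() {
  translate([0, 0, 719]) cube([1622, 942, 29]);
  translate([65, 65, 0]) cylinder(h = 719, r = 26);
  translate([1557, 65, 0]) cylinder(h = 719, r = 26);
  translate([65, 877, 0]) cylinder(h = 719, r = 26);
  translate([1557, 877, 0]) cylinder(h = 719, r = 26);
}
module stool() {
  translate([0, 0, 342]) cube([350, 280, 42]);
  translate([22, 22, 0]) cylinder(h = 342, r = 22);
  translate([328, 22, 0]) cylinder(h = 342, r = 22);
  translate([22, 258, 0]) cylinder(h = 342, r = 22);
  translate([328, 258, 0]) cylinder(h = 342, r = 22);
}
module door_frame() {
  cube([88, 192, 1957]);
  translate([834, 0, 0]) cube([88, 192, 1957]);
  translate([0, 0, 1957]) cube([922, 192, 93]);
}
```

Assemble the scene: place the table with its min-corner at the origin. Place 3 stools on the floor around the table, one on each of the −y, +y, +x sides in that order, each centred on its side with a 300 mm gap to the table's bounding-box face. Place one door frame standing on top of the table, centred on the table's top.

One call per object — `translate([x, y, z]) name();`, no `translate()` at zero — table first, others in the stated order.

table();
translate([636, -580, 0]) stool();
translate([636, 1242, 0]) stool();
translate([1922, 331, 0]) stool();
translate([350, 375, 748]) door_frame();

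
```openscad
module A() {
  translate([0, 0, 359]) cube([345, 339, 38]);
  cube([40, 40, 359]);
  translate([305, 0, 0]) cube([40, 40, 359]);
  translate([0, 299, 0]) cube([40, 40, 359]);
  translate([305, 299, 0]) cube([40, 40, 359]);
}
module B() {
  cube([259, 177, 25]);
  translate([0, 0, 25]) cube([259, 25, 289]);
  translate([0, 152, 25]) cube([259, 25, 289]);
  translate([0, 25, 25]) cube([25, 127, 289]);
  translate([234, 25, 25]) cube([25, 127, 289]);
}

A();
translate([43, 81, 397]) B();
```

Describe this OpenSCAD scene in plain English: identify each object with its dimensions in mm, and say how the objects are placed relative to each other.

A is a four-legged stool. The seat is 345×339 mm, 38 mm thick, top at z = 397 mm. It stands on four square legs, each 40×40 mm in cross-section, from z = 0 to the seat underside, each flush with a corner of the seat.

B is an open-topped rectangular box: outside dimensions 259×177×314 mm, with a uniform wall and base thickness of 25 mm. The base is a full 259×177 slab on the floor; four walls sit on top of the base. The front and back walls (the −y and +y sides) span the full width; the two side walls fit between them.

The open box is on top of the stool, centred.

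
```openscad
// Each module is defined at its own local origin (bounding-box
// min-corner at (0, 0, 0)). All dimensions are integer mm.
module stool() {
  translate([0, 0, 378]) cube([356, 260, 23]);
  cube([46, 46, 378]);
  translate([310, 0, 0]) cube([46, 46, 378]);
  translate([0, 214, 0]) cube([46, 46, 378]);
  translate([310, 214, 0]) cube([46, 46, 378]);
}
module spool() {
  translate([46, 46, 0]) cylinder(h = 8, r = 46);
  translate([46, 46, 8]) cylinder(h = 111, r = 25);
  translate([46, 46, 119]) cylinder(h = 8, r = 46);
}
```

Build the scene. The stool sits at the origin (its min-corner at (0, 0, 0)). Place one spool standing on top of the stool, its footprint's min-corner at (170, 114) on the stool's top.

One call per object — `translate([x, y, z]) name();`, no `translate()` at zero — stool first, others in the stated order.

stool();
translate([170, 114, 401]) spool();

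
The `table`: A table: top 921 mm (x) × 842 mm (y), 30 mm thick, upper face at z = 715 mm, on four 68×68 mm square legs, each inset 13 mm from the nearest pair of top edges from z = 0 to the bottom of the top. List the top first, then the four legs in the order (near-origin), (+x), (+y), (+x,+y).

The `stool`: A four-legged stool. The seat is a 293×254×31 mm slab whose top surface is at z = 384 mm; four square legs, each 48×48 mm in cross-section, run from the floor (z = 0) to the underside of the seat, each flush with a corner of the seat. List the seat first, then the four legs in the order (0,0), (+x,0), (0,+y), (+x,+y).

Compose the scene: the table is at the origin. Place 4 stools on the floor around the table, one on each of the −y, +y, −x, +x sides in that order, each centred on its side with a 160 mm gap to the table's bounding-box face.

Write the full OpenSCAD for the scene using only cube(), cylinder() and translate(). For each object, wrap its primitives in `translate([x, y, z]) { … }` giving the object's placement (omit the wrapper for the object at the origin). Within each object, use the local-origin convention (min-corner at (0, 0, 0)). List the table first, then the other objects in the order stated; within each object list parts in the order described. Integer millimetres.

translate([0, 0, 685]) cube([921, 842, 30]);
translate([13, 13, 0]) cube([68, 68, 685]);
translate([840, 13, 0]) cube([68, 68, 685]);
translate([13, 761, 0]) cube([68, 68, 685]);
translate([840, 761, 0]) cube([68, 68, 685]);
translate([314, -414, 0]) {
  translate([0, 0, 353]) cube([293, 254, 31]);
  cube([48, 48, 353]);
  translate([245, 0, 0]) cube([48, 48, 353]);
  translate([0, 206, 0]) cube([48, 48, 353]);
  translate([245, 206, 0]) cube([48, 48, 353]);
}
translate([314, 1002, 0]) {
  translate([0, 0, 353]) cube([293, 254, 31]);
  cube([48, 48, 353]);
  translate([245, 0, 0]) cube([48, 48, 353]);
  translate([0, 206, 0]) cube([48, 48, 353]);
  translate([245, 206, 0]) cube([48, 48, 353]);
}
translate([-453, 294, 0]) {
  translate([0, 0, 353]) cube([293, 254, 31]);
  cube([48, 48, 353]);
  translate([245, 0, 0]) cube([48, 48, 353]);
  translate([0, 206, 0]) cube([48, 48, 353]);
  translate([245, 206, 0]) cube([48, 48, 353]);
}
translate([1081, 294, 0]) {
  translate([0, 0, 353]) cube([293, 254, 31]);
  cube([48, 48, 353]);
  translate([245, 0, 0]) cube([48, 48, 353]);
  translate([0, 206, 0]) cube([48, 48, 353]);
  translate([245, 206, 0]) cube([48, 48, 353]);
}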